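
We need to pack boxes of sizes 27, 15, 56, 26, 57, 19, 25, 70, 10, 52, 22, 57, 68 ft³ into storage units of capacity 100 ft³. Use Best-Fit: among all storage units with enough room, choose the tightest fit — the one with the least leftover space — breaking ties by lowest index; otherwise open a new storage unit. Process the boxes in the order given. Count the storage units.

6

storage unit 1: place 27 ft³, 73 ft³ left
storage unit 1: place 15 ft³, 58 ft³ left
storage unit 1: place 56 ft³, 2 ft³ left
storage unit 2: place 26 ft³, 74 ft³ left
storage unit 2: place 57 ft³, 17 ft³ left
storage unit 3: place 19 ft³, 81 ft³ left
storage unit 3: place 25 ft³, 56 ft³ left
storage unit 4: place 70 ft³, 30 ft³ left
storage unit 2: place 10 ft³, 7 ft³ left
storage unit 3: place 52 ft³, 4 ft³ left
storage unit 4: place 22 ft³, 8 ft³ left
storage unit 5: place 57 ft³, 43 ft³ left
storage unit 6: place 68 ft³, 32 ft³ left
Final storage units: [27,15,56] [26,57,10] [19,25,52] [70,22] [57] [68].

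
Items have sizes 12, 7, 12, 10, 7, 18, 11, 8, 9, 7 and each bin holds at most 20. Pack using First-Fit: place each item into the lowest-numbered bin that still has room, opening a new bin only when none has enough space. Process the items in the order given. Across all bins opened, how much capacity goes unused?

19

Put 12 in bin 1; 8 remain.
Put 7 in bin 1; 1 remain.
Put 12 in bin 2; 8 remain.
Put 10 in bin 3; 10 remain.
Put 7 in bin 2; 1 remain.
Put 18 in bin 4; 2 remain.
Put 11 in bin 5; 9 remain.
Put 8 in bin 3; 2 remain.
Put 9 in bin 5; 0 remain.
Put 7 in bin 6; 13 remain.
6 bins × 20 = 120; used 101; unused 19.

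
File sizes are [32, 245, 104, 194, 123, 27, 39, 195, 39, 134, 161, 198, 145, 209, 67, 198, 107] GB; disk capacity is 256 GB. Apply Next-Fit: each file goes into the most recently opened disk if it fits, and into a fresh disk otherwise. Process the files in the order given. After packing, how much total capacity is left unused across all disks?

disk 1: place 32 GB, 224 GB left
disk 2: place 245 GB, 11 GB left
disk 3: place 104 GB, 152 GB left
disk 4: place 194 GB, 62 GB left
disk 5: place 123 GB, 133 GB left
disk 5: place 27 GB, 106 GB left
disk 5: place 39 GB, 67 GB left
disk 6: place 195 GB, 61 GB left
disk 6: place 39 GB, 22 GB left
disk 7: place 134 GB, 122 GB left
disk 8: place 161 GB, 95 GB left
disk 9: place 198 GB, 58 GB left
disk 10: place 145 GB, 111 GB left
disk 11: place 209 GB, 47 GB left
disk 12: place 67 GB, 189 GB left
disk 13: place 198 GB, 58 GB left
disk 14: place 107 GB, 149 GB left
14 disks × 256 GB = 3584 GB; used 2217 GB; unused 1367 GB.

1367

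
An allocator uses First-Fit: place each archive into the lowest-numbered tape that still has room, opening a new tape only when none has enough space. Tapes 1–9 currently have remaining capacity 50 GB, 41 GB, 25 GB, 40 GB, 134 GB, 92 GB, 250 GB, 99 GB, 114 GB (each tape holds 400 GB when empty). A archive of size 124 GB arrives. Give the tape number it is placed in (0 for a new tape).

5

Tapes with room: tape 5 (134 GB), tape 7 (250 GB).
The first with room is tape 5.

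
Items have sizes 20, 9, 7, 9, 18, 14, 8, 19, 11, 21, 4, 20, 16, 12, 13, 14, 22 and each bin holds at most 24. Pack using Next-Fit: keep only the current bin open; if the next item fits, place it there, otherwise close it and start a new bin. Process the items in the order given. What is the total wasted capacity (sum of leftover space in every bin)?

bin 1: place 20, 4 left
bin 2: place 9, 15 left
bin 2: place 7, 8 left
bin 3: place 9, 15 left
bin 4: place 18, 6 left
bin 5: place 14, 10 left
bin 5: place 8, 2 left
bin 6: place 19, 5 left
bin 7: place 11, 13 left
bin 8: place 21, 3 left
bin 9: place 4, 20 left
bin 9: place 20, 0 left
bin 10: place 16, 8 left
bin 11: place 12, 12 left
bin 12: place 13, 11 left
bin 13: place 14, 10 left
bin 14: place 22, 2 left
14 bins × 24 = 336; used 237; unused 99.

99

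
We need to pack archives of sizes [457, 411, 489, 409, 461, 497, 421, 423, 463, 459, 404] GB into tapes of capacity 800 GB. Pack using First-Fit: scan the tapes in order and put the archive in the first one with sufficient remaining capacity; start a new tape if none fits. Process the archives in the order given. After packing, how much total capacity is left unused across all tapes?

tape 1: place 457 GB, 343 GB left
tape 2: place 411 GB, 389 GB left
tape 3: place 489 GB, 311 GB left
tape 4: place 409 GB, 391 GB left
tape 5: place 461 GB, 339 GB left
tape 6: place 497 GB, 303 GB left
tape 7: place 421 GB, 379 GB left
tape 8: place 423 GB, 377 GB left
tape 9: place 463 GB, 337 GB left
tape 10: place 459 GB, 341 GB left
tape 11: place 404 GB, 396 GB left
11 tapes × 800 GB = 8800 GB; used 4894 GB; unused 3906 GB.

3906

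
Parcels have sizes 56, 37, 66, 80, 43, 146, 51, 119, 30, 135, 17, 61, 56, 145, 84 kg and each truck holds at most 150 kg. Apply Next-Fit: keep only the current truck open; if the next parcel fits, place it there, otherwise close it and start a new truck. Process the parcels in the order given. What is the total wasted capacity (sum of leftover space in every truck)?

truck 1: place 56 kg, 94 kg left
truck 1: place 37 kg, 57 kg left
truck 2: place 66 kg, 84 kg left
truck 2: place 80 kg, 4 kg left
truck 3: place 43 kg, 107 kg left
truck 4: place 146 kg, 4 kg left
truck 5: place 51 kg, 99 kg left
truck 6: place 119 kg, 31 kg left
truck 6: place 30 kg, 1 kg left
truck 7: place 135 kg, 15 kg left
truck 8: place 17 kg, 133 kg left
truck 8: place 61 kg, 72 kg left
truck 8: place 56 kg, 16 kg left
truck 9: place 145 kg, 5 kg left
truck 10: place 84 kg, 66 kg left
10 trucks × 150 kg = 1500 kg; used 1126 kg; unused 374 kg.

374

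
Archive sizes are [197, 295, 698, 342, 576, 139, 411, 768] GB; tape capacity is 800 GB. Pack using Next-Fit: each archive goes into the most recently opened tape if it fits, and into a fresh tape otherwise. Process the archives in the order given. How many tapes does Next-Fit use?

Put 197 GB in tape 1; 603 GB remain.
Put 295 GB in tape 1; 308 GB remain.
Put 698 GB in tape 2; 102 GB remain.
Put 342 GB in tape 3; 458 GB remain.
Put 576 GB in tape 4; 224 GB remain.
Put 139 GB in tape 4; 85 GB remain.
Put 411 GB in tape 5; 389 GB remain.
Put 768 GB in tape 6; 32 GB remain.

6 tapes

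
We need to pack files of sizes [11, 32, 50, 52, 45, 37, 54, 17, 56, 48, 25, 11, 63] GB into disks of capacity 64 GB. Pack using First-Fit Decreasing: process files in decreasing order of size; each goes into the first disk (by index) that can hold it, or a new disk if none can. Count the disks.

9

Sorted descending: 63, 56, 54, 52, 50, 48, 45, 37, 32, 25, 17, 11, 11.
Put 63 GB in disk 1; 1 GB remain.
Put 56 GB in disk 2; 8 GB remain.
Put 54 GB in disk 3; 10 GB remain.
Put 52 GB in disk 4; 12 GB remain.
Put 50 GB in disk 5; 14 GB remain.
Put 48 GB in disk 6; 16 GB remain.
Put 45 GB in disk 7; 19 GB remain.
Put 37 GB in disk 8; 27 GB remain.
Put 32 GB in disk 9; 32 GB remain.
Put 25 GB in disk 8; 2 GB remain.
Put 17 GB in disk 7; 2 GB remain.
Put 11 GB in disk 4; 1 GB remain.
Put 11 GB in disk 5; 3 GB remain.
Final disks: [63] [56] [54] [52,11] [50,11] [48] [45,17] [37,25] [32].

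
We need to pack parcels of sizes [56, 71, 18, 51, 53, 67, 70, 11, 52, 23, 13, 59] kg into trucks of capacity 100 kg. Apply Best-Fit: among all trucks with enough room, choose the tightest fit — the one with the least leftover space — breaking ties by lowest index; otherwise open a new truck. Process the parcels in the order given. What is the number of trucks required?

56 kg → truck 1 (remaining 44 kg)
71 kg → truck 2 (remaining 29 kg)
18 kg → truck 2 (remaining 11 kg)
51 kg → truck 3 (remaining 49 kg)
53 kg → truck 4 (remaining 47 kg)
67 kg → truck 5 (remaining 33 kg)
70 kg → truck 6 (remaining 30 kg)
11 kg → truck 2 (remaining 0 kg)
52 kg → truck 7 (remaining 48 kg)
23 kg → truck 6 (remaining 7 kg)
13 kg → truck 5 (remaining 20 kg)
59 kg → truck 8 (remaining 41 kg)
Final trucks: [56] [71,18,11] [51] [53] [67,13] [70,23] [52] [59].

8 trucks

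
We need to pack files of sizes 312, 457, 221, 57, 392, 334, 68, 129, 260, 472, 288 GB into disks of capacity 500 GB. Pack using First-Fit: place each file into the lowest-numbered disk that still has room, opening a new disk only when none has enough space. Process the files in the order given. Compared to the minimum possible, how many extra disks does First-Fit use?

1

First-Fit: [312,57,68] [457] [221,129] [392] [334] [260] [472] [288] → 8 disks.
7 files exceed 250 GB (half the capacity), and no two of those can share a disk, so at least 7 disks are needed.
An optimal packing achieves that bound: [472] [457] [392,68] [334,129] [312,57] [288] [260,221] → 7 disks.
Excess: 8 − 7 = 1.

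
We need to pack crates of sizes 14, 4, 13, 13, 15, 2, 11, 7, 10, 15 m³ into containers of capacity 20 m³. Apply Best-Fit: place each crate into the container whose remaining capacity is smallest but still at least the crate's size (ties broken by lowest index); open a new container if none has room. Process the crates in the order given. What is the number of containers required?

14 m³ → container 1 (remaining 6 m³)
4 m³ → container 1 (remaining 2 m³)
13 m³ → container 2 (remaining 7 m³)
13 m³ → container 3 (remaining 7 m³)
15 m³ → container 4 (remaining 5 m³)
2 m³ → container 1 (remaining 0 m³)
11 m³ → container 5 (remaining 9 m³)
7 m³ → container 2 (remaining 0 m³)
10 m³ → container 6 (remaining 10 m³)
15 m³ → container 7 (remaining 5 m³)

7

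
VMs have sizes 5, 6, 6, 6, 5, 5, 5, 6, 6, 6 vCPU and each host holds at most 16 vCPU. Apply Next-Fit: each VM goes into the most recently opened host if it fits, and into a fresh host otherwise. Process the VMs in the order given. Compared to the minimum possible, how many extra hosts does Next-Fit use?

1

Next-Fit: [5,6] [6,6] [5,5,5] [6,6] [6] → 5 hosts.
Total size 56 vCPU; any packing needs at least ⌈56/16⌉ = 4 hosts.
An optimal packing achieves that bound: [6,6] [6,6] [6,5,5] [6,5,5] → 4 hosts.
Excess: 5 − 4 = 1.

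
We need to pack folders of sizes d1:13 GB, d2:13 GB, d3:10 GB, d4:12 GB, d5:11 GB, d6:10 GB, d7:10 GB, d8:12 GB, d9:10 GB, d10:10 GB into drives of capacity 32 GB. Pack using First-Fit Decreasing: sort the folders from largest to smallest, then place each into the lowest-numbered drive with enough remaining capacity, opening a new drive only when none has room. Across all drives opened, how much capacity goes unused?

17

Sorted descending: 13, 13, 12, 12, 11, 10, 10, 10, 10, 10.
13 GB → drive 1 (remaining 19 GB)
13 GB → drive 1 (remaining 6 GB)
12 GB → drive 2 (remaining 20 GB)
12 GB → drive 2 (remaining 8 GB)
11 GB → drive 3 (remaining 21 GB)
10 GB → drive 3 (remaining 11 GB)
10 GB → drive 3 (remaining 1 GB)
10 GB → drive 4 (remaining 22 GB)
10 GB → drive 4 (remaining 12 GB)
10 GB → drive 4 (remaining 2 GB)
4 drives × 32 GB = 128 GB; used 111 GB; unused 17 GB.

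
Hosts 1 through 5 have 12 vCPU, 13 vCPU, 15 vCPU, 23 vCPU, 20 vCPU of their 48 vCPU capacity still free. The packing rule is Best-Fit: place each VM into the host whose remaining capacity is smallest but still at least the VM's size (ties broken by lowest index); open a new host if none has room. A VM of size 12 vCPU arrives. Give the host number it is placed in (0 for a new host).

Hosts with room: host 1 (12 vCPU), host 2 (13 vCPU), host 3 (15 vCPU), host 4 (23 vCPU), host 5 (20 vCPU).
Tightest fit is host 1 with 12 vCPU free.

1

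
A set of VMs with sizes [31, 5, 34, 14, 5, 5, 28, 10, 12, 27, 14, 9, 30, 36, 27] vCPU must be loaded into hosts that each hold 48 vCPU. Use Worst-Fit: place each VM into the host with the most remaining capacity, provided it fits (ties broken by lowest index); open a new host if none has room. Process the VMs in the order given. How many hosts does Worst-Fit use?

8

host 1: place 31 vCPU, 17 vCPU left
host 1: place 5 vCPU, 12 vCPU left
host 2: place 34 vCPU, 14 vCPU left
host 2: place 14 vCPU, 0 vCPU left
host 1: place 5 vCPU, 7 vCPU left
host 1: place 5 vCPU, 2 vCPU left
host 3: place 28 vCPU, 20 vCPU left
host 3: place 10 vCPU, 10 vCPU left
host 4: place 12 vCPU, 36 vCPU left
host 4: place 27 vCPU, 9 vCPU left
host 5: place 14 vCPU, 34 vCPU left
host 5: place 9 vCPU, 25 vCPU left
host 6: place 30 vCPU, 18 vCPU left
host 7: place 36 vCPU, 12 vCPU left
host 8: place 27 vCPU, 21 vCPU left
Final hosts: [31,5,5,5] [34,14] [28,10] [12,27] [14,9] [30] [36] [27].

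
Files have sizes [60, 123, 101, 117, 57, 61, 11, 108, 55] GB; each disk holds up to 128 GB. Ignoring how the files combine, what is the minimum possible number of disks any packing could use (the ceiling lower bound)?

6 disks

Total size = 60 + 123 + 101 + 117 + 57 + 61 + 11 + 108 + 55 = 693 GB.
⌈693 / 128⌉ = 6.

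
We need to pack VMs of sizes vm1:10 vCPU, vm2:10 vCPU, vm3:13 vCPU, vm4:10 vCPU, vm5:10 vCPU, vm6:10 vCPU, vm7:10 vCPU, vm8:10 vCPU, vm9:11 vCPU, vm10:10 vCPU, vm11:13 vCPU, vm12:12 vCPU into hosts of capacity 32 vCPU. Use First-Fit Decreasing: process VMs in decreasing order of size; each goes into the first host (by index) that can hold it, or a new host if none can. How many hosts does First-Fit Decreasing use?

5

Sorted descending: 13, 13, 12, 11, 10, 10, 10, 10, 10, 10, 10, 10.
host 1: place 13 vCPU, 19 vCPU left
host 1: place 13 vCPU, 6 vCPU left
host 2: place 12 vCPU, 20 vCPU left
host 2: place 11 vCPU, 9 vCPU left
host 3: place 10 vCPU, 22 vCPU left
host 3: place 10 vCPU, 12 vCPU left
host 3: place 10 vCPU, 2 vCPU left
host 4: place 10 vCPU, 22 vCPU left
host 4: place 10 vCPU, 12 vCPU left
host 4: place 10 vCPU, 2 vCPU left
host 5: place 10 vCPU, 22 vCPU left
host 5: place 10 vCPU, 12 vCPU left
Final hosts: [13,13] [12,11] [10,10,10] [10,10,10] [10,10].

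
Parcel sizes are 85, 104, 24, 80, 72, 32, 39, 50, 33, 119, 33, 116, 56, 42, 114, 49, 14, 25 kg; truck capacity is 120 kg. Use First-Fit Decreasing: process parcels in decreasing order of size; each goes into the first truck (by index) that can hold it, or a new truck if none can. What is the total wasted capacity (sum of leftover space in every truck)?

113

Sorted descending: 119, 116, 114, 104, 85, 80, 72, 56, 50, 49, 42, 39, 33, 33, 32, 25, 24, 14.
119 kg → truck 1 (remaining 1 kg)
116 kg → truck 2 (remaining 4 kg)
114 kg → truck 3 (remaining 6 kg)
104 kg → truck 4 (remaining 16 kg)
85 kg → truck 5 (remaining 35 kg)
80 kg → truck 6 (remaining 40 kg)
72 kg → truck 7 (remaining 48 kg)
56 kg → truck 8 (remaining 64 kg)
50 kg → truck 8 (remaining 14 kg)
49 kg → truck 9 (remaining 71 kg)
42 kg → truck 7 (remaining 6 kg)
39 kg → truck 6 (remaining 1 kg)
33 kg → truck 5 (remaining 2 kg)
33 kg → truck 9 (remaining 38 kg)
32 kg → truck 9 (remaining 6 kg)
25 kg → truck 10 (remaining 95 kg)
24 kg → truck 10 (remaining 71 kg)
14 kg → truck 4 (remaining 2 kg)
10 trucks × 120 kg = 1200 kg; used 1087 kg; unused 113 kg.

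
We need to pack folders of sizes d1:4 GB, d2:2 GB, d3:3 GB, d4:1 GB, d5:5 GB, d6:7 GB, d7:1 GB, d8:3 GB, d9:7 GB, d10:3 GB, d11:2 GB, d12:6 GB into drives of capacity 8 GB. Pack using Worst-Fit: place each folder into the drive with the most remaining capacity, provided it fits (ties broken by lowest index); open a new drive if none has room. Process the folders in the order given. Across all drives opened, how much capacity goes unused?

4

drive 1: place d1 (4 GB), 4 GB left
drive 1: place d2 (2 GB), 2 GB left
drive 2: place d3 (3 GB), 5 GB left
drive 2: place d4 (1 GB), 4 GB left
drive 3: place d5 (5 GB), 3 GB left
drive 4: place d6 (7 GB), 1 GB left
drive 2: place d7 (1 GB), 3 GB left
drive 2: place d8 (3 GB), 0 GB left
drive 5: place d9 (7 GB), 1 GB left
drive 3: place d10 (3 GB), 0 GB left
drive 1: place d11 (2 GB), 0 GB left
drive 6: place d12 (6 GB), 2 GB left
6 drives × 8 GB = 48 GB; used 44 GB; unused 4 GB.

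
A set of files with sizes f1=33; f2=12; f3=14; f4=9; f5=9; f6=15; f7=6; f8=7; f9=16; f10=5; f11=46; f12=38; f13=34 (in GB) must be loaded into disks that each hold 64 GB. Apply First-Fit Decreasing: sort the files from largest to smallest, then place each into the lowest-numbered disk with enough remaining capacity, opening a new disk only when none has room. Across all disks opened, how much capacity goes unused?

12

Sorted descending: 46, 38, 34, 33, 16, 15, 14, 12, 9, 9, 7, 6, 5.
46 GB → disk 1 (remaining 18 GB)
38 GB → disk 2 (remaining 26 GB)
34 GB → disk 3 (remaining 30 GB)
33 GB → disk 4 (remaining 31 GB)
16 GB → disk 1 (remaining 2 GB)
15 GB → disk 2 (remaining 11 GB)
14 GB → disk 3 (remaining 16 GB)
12 GB → disk 3 (remaining 4 GB)
9 GB → disk 2 (remaining 2 GB)
9 GB → disk 4 (remaining 22 GB)
7 GB → disk 4 (remaining 15 GB)
6 GB → disk 4 (remaining 9 GB)
5 GB → disk 4 (remaining 4 GB)
4 disks × 64 GB = 256 GB; used 244 GB; unused 12 GB.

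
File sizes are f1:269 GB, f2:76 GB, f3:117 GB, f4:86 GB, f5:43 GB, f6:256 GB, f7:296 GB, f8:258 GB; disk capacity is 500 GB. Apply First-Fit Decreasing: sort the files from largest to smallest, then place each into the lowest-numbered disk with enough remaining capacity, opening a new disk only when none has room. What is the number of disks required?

4

Sorted descending: 296, 269, 258, 256, 117, 86, 76, 43.
Put 296 GB in disk 1; 204 GB remain.
Put 269 GB in disk 2; 231 GB remain.
Put 258 GB in disk 3; 242 GB remain.
Put 256 GB in disk 4; 244 GB remain.
Put 117 GB in disk 1; 87 GB remain.
Put 86 GB in disk 1; 1 GB remain.
Put 76 GB in disk 2; 155 GB remain.
Put 43 GB in disk 2; 112 GB remain.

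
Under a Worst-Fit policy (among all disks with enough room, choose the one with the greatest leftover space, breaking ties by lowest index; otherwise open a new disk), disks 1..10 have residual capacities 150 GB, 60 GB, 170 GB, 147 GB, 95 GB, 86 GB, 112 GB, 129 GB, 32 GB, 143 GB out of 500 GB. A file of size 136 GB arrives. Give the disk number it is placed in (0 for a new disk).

3

Disks with room: disk 1 (150 GB), disk 3 (170 GB), disk 4 (147 GB), disk 10 (143 GB).
Most room is disk 3 with 170 GB free.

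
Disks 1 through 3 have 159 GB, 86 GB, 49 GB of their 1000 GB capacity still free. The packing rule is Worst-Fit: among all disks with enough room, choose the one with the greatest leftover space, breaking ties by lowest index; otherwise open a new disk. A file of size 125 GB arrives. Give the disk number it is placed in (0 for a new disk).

1

Disks with room: disk 1 (159 GB).
Most room is disk 1 with 159 GB free.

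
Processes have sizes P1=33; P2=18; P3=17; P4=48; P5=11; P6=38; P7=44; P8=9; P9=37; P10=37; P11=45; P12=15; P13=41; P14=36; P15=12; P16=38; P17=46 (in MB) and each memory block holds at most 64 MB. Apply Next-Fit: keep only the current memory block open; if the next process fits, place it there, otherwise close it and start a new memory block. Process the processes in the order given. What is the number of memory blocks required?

P1 (33 MB) → memory block 1 (remaining 31 MB)
P2 (18 MB) → memory block 1 (remaining 13 MB)
P3 (17 MB) → memory block 2 (remaining 47 MB)
P4 (48 MB) → memory block 3 (remaining 16 MB)
P5 (11 MB) → memory block 3 (remaining 5 MB)
P6 (38 MB) → memory block 4 (remaining 26 MB)
P7 (44 MB) → memory block 5 (remaining 20 MB)
P8 (9 MB) → memory block 5 (remaining 11 MB)
P9 (37 MB) → memory block 6 (remaining 27 MB)
P10 (37 MB) → memory block 7 (remaining 27 MB)
P11 (45 MB) → memory block 8 (remaining 19 MB)
P12 (15 MB) → memory block 8 (remaining 4 MB)
P13 (41 MB) → memory block 9 (remaining 23 MB)
P14 (36 MB) → memory block 10 (remaining 28 MB)
P15 (12 MB) → memory block 10 (remaining 16 MB)
P16 (38 MB) → memory block 11 (remaining 26 MB)
P17 (46 MB) → memory block 12 (remaining 18 MB)
Final memory blocks: [33,18] [17] [48,11] [38] [44,9] [37] [37] [45,15] [41] [36,12] [38] [46].

12 memory blocks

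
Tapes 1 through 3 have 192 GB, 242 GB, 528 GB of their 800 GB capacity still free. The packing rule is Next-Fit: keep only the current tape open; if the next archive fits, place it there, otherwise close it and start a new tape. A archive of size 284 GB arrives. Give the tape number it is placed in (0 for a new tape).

3

Next-Fit only looks at tape 3, which has 528 GB free.
284 GB fits there.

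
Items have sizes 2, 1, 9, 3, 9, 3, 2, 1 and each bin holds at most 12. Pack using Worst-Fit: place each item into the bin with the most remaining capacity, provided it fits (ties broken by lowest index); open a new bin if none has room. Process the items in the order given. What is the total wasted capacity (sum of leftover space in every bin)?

6

2 → bin 1 (remaining 10)
1 → bin 1 (remaining 9)
9 → bin 1 (remaining 0)
3 → bin 2 (remaining 9)
9 → bin 2 (remaining 0)
3 → bin 3 (remaining 9)
2 → bin 3 (remaining 7)
1 → bin 3 (remaining 6)
3 bins × 12 = 36; used 30; unused 6.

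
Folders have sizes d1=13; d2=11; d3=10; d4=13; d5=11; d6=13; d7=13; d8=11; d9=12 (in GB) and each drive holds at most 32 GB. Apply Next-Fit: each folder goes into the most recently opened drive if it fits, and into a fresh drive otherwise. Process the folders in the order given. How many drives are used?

drive 1: place d1 (13 GB), 19 GB left
drive 1: place d2 (11 GB), 8 GB left
drive 2: place d3 (10 GB), 22 GB left
drive 2: place d4 (13 GB), 9 GB left
drive 3: place d5 (11 GB), 21 GB left
drive 3: place d6 (13 GB), 8 GB left
drive 4: place d7 (13 GB), 19 GB left
drive 4: place d8 (11 GB), 8 GB left
drive 5: place d9 (12 GB), 20 GB left

5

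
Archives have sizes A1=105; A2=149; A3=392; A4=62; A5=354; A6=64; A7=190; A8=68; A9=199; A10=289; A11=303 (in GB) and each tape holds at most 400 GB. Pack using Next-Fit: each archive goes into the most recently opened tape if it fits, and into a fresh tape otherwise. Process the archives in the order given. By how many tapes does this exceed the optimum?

Next-Fit: [105,149] [392] [62] [354] [64,190,68] [199] [289] [303] → 8 tapes.
Total size 2175 GB; any packing needs at least ⌈2175/400⌉ = 6 tapes.
An optimal packing achieves that bound: [392] [354] [303,68] [289,105] [199,190] [149,64,62] → 6 tapes.
Excess: 8 − 6 = 2.

2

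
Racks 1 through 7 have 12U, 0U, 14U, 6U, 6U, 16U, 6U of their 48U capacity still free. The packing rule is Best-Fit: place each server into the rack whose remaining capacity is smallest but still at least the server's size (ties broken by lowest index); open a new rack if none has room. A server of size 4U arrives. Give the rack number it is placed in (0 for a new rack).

4

Racks with room: rack 1 (12U), rack 3 (14U), rack 4 (6U), rack 5 (6U), rack 6 (16U), rack 7 (6U).
Tightest fit is rack 4 with 6U free.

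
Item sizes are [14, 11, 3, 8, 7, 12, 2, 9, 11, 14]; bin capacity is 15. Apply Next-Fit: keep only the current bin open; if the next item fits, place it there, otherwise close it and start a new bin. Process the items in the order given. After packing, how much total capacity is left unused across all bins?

14

bin 1: place 14, 1 left
bin 2: place 11, 4 left
bin 2: place 3, 1 left
bin 3: place 8, 7 left
bin 3: place 7, 0 left
bin 4: place 12, 3 left
bin 4: place 2, 1 left
bin 5: place 9, 6 left
bin 6: place 11, 4 left
bin 7: place 14, 1 left
7 bins × 15 = 105; used 91; unused 14.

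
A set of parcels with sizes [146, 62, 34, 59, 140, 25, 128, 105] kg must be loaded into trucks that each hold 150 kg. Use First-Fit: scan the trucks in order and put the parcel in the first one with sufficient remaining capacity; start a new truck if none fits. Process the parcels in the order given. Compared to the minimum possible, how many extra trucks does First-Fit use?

1

First-Fit: [146] [62,34,25] [59] [140] [128] [105] → 6 trucks.
Total size 699 kg; any packing needs at least ⌈699/150⌉ = 5 trucks.
An optimal packing achieves that bound: [146] [140] [128] [105,34] [62,59,25] → 5 trucks.
Excess: 6 − 5 = 1.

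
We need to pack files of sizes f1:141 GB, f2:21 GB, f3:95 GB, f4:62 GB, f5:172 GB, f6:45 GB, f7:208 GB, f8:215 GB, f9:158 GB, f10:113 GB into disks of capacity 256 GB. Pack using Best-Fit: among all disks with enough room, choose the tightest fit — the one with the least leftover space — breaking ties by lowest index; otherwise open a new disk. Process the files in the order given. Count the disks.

Put f1 (141 GB) in disk 1; 115 GB remain.
Put f2 (21 GB) in disk 1; 94 GB remain.
Put f3 (95 GB) in disk 2; 161 GB remain.
Put f4 (62 GB) in disk 1; 32 GB remain.
Put f5 (172 GB) in disk 3; 84 GB remain.
Put f6 (45 GB) in disk 3; 39 GB remain.
Put f7 (208 GB) in disk 4; 48 GB remain.
Put f8 (215 GB) in disk 5; 41 GB remain.
Put f9 (158 GB) in disk 2; 3 GB remain.
Put f10 (113 GB) in disk 6; 143 GB remain.

6 disks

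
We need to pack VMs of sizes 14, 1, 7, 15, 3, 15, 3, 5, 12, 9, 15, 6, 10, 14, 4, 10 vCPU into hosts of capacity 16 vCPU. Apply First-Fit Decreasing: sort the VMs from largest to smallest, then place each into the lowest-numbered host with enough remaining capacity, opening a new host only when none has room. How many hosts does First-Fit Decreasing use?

10 hosts

Sorted descending: 15, 15, 15, 14, 14, 12, 10, 10, 9, 7, 6, 5, 4, 3, 3, 1.
15 vCPU → host 1 (remaining 1 vCPU)
15 vCPU → host 2 (remaining 1 vCPU)
15 vCPU → host 3 (remaining 1 vCPU)
14 vCPU → host 4 (remaining 2 vCPU)
14 vCPU → host 5 (remaining 2 vCPU)
12 vCPU → host 6 (remaining 4 vCPU)
10 vCPU → host 7 (remaining 6 vCPU)
10 vCPU → host 8 (remaining 6 vCPU)
9 vCPU → host 9 (remaining 7 vCPU)
7 vCPU → host 9 (remaining 0 vCPU)
6 vCPU → host 7 (remaining 0 vCPU)
5 vCPU → host 8 (remaining 1 vCPU)
4 vCPU → host 6 (remaining 0 vCPU)
3 vCPU → host 10 (remaining 13 vCPU)
3 vCPU → host 10 (remaining 10 vCPU)
1 vCPU → host 1 (remaining 0 vCPU)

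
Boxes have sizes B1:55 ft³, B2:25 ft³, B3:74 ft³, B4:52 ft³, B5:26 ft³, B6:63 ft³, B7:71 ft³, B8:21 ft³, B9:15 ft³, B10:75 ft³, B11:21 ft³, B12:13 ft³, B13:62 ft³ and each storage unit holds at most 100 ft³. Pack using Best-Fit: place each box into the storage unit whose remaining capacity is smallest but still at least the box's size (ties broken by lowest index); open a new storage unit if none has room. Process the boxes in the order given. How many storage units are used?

7

B1 (55 ft³) → storage unit 1 (remaining 45 ft³)
B2 (25 ft³) → storage unit 1 (remaining 20 ft³)
B3 (74 ft³) → storage unit 2 (remaining 26 ft³)
B4 (52 ft³) → storage unit 3 (remaining 48 ft³)
B5 (26 ft³) → storage unit 2 (remaining 0 ft³)
B6 (63 ft³) → storage unit 4 (remaining 37 ft³)
B7 (71 ft³) → storage unit 5 (remaining 29 ft³)
B8 (21 ft³) → storage unit 5 (remaining 8 ft³)
B9 (15 ft³) → storage unit 1 (remaining 5 ft³)
B10 (75 ft³) → storage unit 6 (remaining 25 ft³)
B11 (21 ft³) → storage unit 6 (remaining 4 ft³)
B12 (13 ft³) → storage unit 4 (remaining 24 ft³)
B13 (62 ft³) → storage unit 7 (remaining 38 ft³)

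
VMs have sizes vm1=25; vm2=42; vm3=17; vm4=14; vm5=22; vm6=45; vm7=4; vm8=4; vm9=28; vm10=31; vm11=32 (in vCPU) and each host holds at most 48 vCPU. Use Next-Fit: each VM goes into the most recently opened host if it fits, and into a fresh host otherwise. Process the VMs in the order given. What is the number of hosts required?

8

vm1 (25 vCPU) → host 1 (remaining 23 vCPU)
vm2 (42 vCPU) → host 2 (remaining 6 vCPU)
vm3 (17 vCPU) → host 3 (remaining 31 vCPU)
vm4 (14 vCPU) → host 3 (remaining 17 vCPU)
vm5 (22 vCPU) → host 4 (remaining 26 vCPU)
vm6 (45 vCPU) → host 5 (remaining 3 vCPU)
vm7 (4 vCPU) → host 6 (remaining 44 vCPU)
vm8 (4 vCPU) → host 6 (remaining 40 vCPU)
vm9 (28 vCPU) → host 6 (remaining 12 vCPU)
vm10 (31 vCPU) → host 7 (remaining 17 vCPU)
vm11 (32 vCPU) → host 8 (remaining 16 vCPU)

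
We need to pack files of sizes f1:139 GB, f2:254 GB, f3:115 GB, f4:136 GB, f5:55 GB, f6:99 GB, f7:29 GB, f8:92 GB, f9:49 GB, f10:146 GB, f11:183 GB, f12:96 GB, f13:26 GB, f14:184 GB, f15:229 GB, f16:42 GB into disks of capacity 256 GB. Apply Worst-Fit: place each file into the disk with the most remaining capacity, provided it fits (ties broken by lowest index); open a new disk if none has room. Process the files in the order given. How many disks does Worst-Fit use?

Put f1 (139 GB) in disk 1; 117 GB remain.
Put f2 (254 GB) in disk 2; 2 GB remain.
Put f3 (115 GB) in disk 1; 2 GB remain.
Put f4 (136 GB) in disk 3; 120 GB remain.
Put f5 (55 GB) in disk 3; 65 GB remain.
Put f6 (99 GB) in disk 4; 157 GB remain.
Put f7 (29 GB) in disk 4; 128 GB remain.
Put f8 (92 GB) in disk 4; 36 GB remain.
Put f9 (49 GB) in disk 3; 16 GB remain.
Put f10 (146 GB) in disk 5; 110 GB remain.
Put f11 (183 GB) in disk 6; 73 GB remain.
Put f12 (96 GB) in disk 5; 14 GB remain.
Put f13 (26 GB) in disk 6; 47 GB remain.
Put f14 (184 GB) in disk 7; 72 GB remain.
Put f15 (229 GB) in disk 8; 27 GB remain.
Put f16 (42 GB) in disk 7; 30 GB remain.
Final disks: [139,115] [254] [136,55,49] [99,29,92] [146,96] [183,26] [184,42] [229].

8 disks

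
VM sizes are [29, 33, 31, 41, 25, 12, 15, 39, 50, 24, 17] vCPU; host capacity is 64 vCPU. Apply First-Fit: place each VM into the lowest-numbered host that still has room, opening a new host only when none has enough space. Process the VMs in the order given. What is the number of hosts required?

host 1: place 29 vCPU, 35 vCPU left
host 1: place 33 vCPU, 2 vCPU left
host 2: place 31 vCPU, 33 vCPU left
host 3: place 41 vCPU, 23 vCPU left
host 2: place 25 vCPU, 8 vCPU left
host 3: place 12 vCPU, 11 vCPU left
host 4: place 15 vCPU, 49 vCPU left
host 4: place 39 vCPU, 10 vCPU left
host 5: place 50 vCPU, 14 vCPU left
host 6: place 24 vCPU, 40 vCPU left
host 6: place 17 vCPU, 23 vCPU left
Final hosts: [29,33] [31,25] [41,12] [15,39] [50] [24,17].

6 hosts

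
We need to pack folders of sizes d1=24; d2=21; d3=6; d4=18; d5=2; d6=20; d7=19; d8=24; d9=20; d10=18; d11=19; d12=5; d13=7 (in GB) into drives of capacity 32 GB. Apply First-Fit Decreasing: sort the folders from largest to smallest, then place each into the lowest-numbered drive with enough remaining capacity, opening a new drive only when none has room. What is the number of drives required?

Sorted descending: 24, 24, 21, 20, 20, 19, 19, 18, 18, 7, 6, 5, 2.
drive 1: place 24 GB, 8 GB left
drive 2: place 24 GB, 8 GB left
drive 3: place 21 GB, 11 GB left
drive 4: place 20 GB, 12 GB left
drive 5: place 20 GB, 12 GB left
drive 6: place 19 GB, 13 GB left
drive 7: place 19 GB, 13 GB left
drive 8: place 18 GB, 14 GB left
drive 9: place 18 GB, 14 GB left
drive 1: place 7 GB, 1 GB left
drive 2: place 6 GB, 2 GB left
drive 3: place 5 GB, 6 GB left
drive 2: place 2 GB, 0 GB left

9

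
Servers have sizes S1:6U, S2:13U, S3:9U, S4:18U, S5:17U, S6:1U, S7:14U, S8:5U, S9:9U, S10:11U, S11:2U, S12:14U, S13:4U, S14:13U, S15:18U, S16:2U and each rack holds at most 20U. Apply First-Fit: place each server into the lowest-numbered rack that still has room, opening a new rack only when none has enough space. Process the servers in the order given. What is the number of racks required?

9 racks

rack 1: place S1 (6U), 14U left
rack 1: place S2 (13U), 1U left
rack 2: place S3 (9U), 11U left
rack 3: place S4 (18U), 2U left
rack 4: place S5 (17U), 3U left
rack 1: place S6 (1U), 0U left
rack 5: place S7 (14U), 6U left
rack 2: place S8 (5U), 6U left
rack 6: place S9 (9U), 11U left
rack 6: place S10 (11U), 0U left
rack 2: place S11 (2U), 4U left
rack 7: place S12 (14U), 6U left
rack 2: place S13 (4U), 0U left
rack 8: place S14 (13U), 7U left
rack 9: place S15 (18U), 2U left
rack 3: place S16 (2U), 0U left
Final racks: [6,13,1] [9,5,2,4] [18,2] [17] [14] [9,11] [14] [13] [18].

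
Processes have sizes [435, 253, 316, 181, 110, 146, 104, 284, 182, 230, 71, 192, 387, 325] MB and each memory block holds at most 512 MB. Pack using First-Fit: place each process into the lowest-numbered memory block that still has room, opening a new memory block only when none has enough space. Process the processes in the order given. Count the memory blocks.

memory block 1: place 435 MB, 77 MB left
memory block 2: place 253 MB, 259 MB left
memory block 3: place 316 MB, 196 MB left
memory block 2: place 181 MB, 78 MB left
memory block 3: place 110 MB, 86 MB left
memory block 4: place 146 MB, 366 MB left
memory block 4: place 104 MB, 262 MB left
memory block 5: place 284 MB, 228 MB left
memory block 4: place 182 MB, 80 MB left
memory block 6: place 230 MB, 282 MB left
memory block 1: place 71 MB, 6 MB left
memory block 5: place 192 MB, 36 MB left
memory block 7: place 387 MB, 125 MB left
memory block 8: place 325 MB, 187 MB left
Final memory blocks: [435,71] [253,181] [316,110] [146,104,182] [284,192] [230] [387] [325].

8 memory blocks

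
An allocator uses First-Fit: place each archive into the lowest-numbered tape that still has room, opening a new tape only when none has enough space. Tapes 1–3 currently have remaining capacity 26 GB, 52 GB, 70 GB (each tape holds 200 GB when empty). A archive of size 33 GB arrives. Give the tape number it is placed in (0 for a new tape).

2

Tapes with room: tape 2 (52 GB), tape 3 (70 GB).
The first with room is tape 2.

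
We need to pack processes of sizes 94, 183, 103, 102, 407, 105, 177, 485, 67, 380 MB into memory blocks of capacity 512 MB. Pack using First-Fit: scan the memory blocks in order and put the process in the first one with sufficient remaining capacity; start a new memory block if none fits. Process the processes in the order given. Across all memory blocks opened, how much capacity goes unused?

94 MB → memory block 1 (remaining 418 MB)
183 MB → memory block 1 (remaining 235 MB)
103 MB → memory block 1 (remaining 132 MB)
102 MB → memory block 1 (remaining 30 MB)
407 MB → memory block 2 (remaining 105 MB)
105 MB → memory block 2 (remaining 0 MB)
177 MB → memory block 3 (remaining 335 MB)
485 MB → memory block 4 (remaining 27 MB)
67 MB → memory block 3 (remaining 268 MB)
380 MB → memory block 5 (remaining 132 MB)
5 memory blocks × 512 MB = 2560 MB; used 2103 MB; unused 457 MB.

457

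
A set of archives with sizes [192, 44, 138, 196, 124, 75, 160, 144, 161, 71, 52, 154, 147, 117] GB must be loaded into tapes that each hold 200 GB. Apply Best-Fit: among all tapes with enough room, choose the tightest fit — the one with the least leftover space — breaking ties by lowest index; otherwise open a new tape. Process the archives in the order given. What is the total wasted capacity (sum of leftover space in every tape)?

225

192 GB → tape 1 (remaining 8 GB)
44 GB → tape 2 (remaining 156 GB)
138 GB → tape 2 (remaining 18 GB)
196 GB → tape 3 (remaining 4 GB)
124 GB → tape 4 (remaining 76 GB)
75 GB → tape 4 (remaining 1 GB)
160 GB → tape 5 (remaining 40 GB)
144 GB → tape 6 (remaining 56 GB)
161 GB → tape 7 (remaining 39 GB)
71 GB → tape 8 (remaining 129 GB)
52 GB → tape 6 (remaining 4 GB)
154 GB → tape 9 (remaining 46 GB)
147 GB → tape 10 (remaining 53 GB)
117 GB → tape 8 (remaining 12 GB)
10 tapes × 200 GB = 2000 GB; used 1775 GB; unused 225 GB.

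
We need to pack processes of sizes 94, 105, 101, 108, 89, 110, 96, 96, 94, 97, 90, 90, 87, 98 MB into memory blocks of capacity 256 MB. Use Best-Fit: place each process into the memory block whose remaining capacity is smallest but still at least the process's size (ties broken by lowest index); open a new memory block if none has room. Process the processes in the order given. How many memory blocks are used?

7

94 MB → memory block 1 (remaining 162 MB)
105 MB → memory block 1 (remaining 57 MB)
101 MB → memory block 2 (remaining 155 MB)
108 MB → memory block 2 (remaining 47 MB)
89 MB → memory block 3 (remaining 167 MB)
110 MB → memory block 3 (remaining 57 MB)
96 MB → memory block 4 (remaining 160 MB)
96 MB → memory block 4 (remaining 64 MB)
94 MB → memory block 5 (remaining 162 MB)
97 MB → memory block 5 (remaining 65 MB)
90 MB → memory block 6 (remaining 166 MB)
90 MB → memory block 6 (remaining 76 MB)
87 MB → memory block 7 (remaining 169 MB)
98 MB → memory block 7 (remaining 71 MB)
Final memory blocks: [94,105] [101,108] [89,110] [96,96] [94,97] [90,90] [87,98].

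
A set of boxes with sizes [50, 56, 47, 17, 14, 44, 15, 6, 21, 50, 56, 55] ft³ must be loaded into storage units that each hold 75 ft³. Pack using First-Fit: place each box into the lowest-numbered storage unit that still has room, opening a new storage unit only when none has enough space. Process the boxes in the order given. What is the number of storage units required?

Put 50 ft³ in storage unit 1; 25 ft³ remain.
Put 56 ft³ in storage unit 2; 19 ft³ remain.
Put 47 ft³ in storage unit 3; 28 ft³ remain.
Put 17 ft³ in storage unit 1; 8 ft³ remain.
Put 14 ft³ in storage unit 2; 5 ft³ remain.
Put 44 ft³ in storage unit 4; 31 ft³ remain.
Put 15 ft³ in storage unit 3; 13 ft³ remain.
Put 6 ft³ in storage unit 1; 2 ft³ remain.
Put 21 ft³ in storage unit 4; 10 ft³ remain.
Put 50 ft³ in storage unit 5; 25 ft³ remain.
Put 56 ft³ in storage unit 6; 19 ft³ remain.
Put 55 ft³ in storage unit 7; 20 ft³ remain.

7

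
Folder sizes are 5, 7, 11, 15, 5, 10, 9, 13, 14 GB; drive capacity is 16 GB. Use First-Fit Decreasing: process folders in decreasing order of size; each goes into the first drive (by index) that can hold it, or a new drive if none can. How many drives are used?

Sorted descending: 15, 14, 13, 11, 10, 9, 7, 5, 5.
Put 15 GB in drive 1; 1 GB remain.
Put 14 GB in drive 2; 2 GB remain.
Put 13 GB in drive 3; 3 GB remain.
Put 11 GB in drive 4; 5 GB remain.
Put 10 GB in drive 5; 6 GB remain.
Put 9 GB in drive 6; 7 GB remain.
Put 7 GB in drive 6; 0 GB remain.
Put 5 GB in drive 4; 0 GB remain.
Put 5 GB in drive 5; 1 GB remain.

6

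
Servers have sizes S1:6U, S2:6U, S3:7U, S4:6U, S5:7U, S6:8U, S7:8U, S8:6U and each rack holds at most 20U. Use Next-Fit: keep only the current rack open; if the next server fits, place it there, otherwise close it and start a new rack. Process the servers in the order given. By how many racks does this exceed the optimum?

1

Next-Fit: [6,6,7] [6,7] [8,8] [6] → 4 racks.
Total size 54U; any packing needs at least ⌈54/20⌉ = 3 racks.
An optimal packing achieves that bound: [8,8] [7,7,6] [6,6,6] → 3 racks.
Excess: 4 − 3 = 1.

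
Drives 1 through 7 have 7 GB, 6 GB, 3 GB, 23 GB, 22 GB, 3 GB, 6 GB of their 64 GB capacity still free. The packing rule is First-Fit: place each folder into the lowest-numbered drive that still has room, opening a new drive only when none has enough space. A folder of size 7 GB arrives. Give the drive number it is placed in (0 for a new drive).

Drives with room: drive 1 (7 GB), drive 4 (23 GB), drive 5 (22 GB).
The first with room is drive 1.

1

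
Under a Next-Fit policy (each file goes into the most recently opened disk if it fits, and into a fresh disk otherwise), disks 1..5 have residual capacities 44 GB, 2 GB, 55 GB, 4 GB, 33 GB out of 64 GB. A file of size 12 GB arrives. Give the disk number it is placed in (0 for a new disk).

Next-Fit only looks at disk 5, which has 33 GB free.
12 GB fits there.

5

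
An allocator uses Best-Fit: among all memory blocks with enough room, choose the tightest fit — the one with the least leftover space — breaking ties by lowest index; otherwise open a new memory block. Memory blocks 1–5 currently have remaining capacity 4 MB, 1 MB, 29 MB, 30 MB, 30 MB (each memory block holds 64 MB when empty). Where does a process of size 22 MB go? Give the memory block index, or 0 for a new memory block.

3

Memory blocks with room: memory block 3 (29 MB), memory block 4 (30 MB), memory block 5 (30 MB).
Tightest fit is memory block 3 with 29 MB free.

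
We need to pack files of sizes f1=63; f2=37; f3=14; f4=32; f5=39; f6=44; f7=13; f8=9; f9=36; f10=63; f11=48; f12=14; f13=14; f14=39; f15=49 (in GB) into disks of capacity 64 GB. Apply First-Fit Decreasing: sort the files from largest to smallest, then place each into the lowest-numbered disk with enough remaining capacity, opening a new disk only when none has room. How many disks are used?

Sorted descending: 63, 63, 49, 48, 44, 39, 39, 37, 36, 32, 14, 14, 14, 13, 9.
disk 1: place 63 GB, 1 GB left
disk 2: place 63 GB, 1 GB left
disk 3: place 49 GB, 15 GB left
disk 4: place 48 GB, 16 GB left
disk 5: place 44 GB, 20 GB left
disk 6: place 39 GB, 25 GB left
disk 7: place 39 GB, 25 GB left
disk 8: place 37 GB, 27 GB left
disk 9: place 36 GB, 28 GB left
disk 10: place 32 GB, 32 GB left
disk 3: place 14 GB, 1 GB left
disk 4: place 14 GB, 2 GB left
disk 5: place 14 GB, 6 GB left
disk 6: place 13 GB, 12 GB left
disk 6: place 9 GB, 3 GB left

10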